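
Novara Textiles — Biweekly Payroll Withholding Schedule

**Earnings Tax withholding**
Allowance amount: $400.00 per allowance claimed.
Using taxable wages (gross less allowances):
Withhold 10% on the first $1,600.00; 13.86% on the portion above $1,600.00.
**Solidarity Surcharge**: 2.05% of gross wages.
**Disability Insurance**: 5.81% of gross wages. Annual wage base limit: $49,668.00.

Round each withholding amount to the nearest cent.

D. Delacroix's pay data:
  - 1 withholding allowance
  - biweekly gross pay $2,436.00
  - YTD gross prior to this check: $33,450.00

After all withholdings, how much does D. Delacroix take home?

$2,024.10

Earnings Tax: taxable = $2,436.00 − 1×$400.00 = $2,036.00
  $160.00 + 13.86% × ($2,036.00 − $1,600.00) = $160.00 + 13.86% × $436.00 = $220.43
Solidarity Surcharge: 2.05% × $2,436.00 = $49.94
Disability Insurance: 5.81% × $2,436.00 = $141.53
Total withheld: $220.43 + $49.94 + $141.53 = $411.90
Net pay: $2,436.00 − $411.90 = $2,024.10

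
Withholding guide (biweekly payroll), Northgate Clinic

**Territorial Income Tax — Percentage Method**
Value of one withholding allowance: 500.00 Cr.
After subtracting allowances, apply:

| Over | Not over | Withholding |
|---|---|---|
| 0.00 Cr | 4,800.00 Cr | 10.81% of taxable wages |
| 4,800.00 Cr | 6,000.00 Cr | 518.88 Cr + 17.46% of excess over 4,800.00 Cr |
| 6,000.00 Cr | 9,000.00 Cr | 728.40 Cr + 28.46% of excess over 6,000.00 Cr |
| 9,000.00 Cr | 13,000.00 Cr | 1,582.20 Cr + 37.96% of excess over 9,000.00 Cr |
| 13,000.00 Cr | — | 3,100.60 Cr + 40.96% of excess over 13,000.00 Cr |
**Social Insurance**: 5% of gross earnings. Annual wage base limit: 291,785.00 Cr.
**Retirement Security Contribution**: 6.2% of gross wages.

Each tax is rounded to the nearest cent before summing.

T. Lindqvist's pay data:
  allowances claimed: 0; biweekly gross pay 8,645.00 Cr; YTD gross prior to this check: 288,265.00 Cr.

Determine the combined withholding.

Territorial Income Tax: taxable = 8,645.00 Cr
  728.40 Cr + 28.46% × (8,645.00 Cr − 6,000.00 Cr) = 728.40 Cr + 28.46% × 2,645.00 Cr = 1,481.17 Cr
Social Insurance: cap 291,785.00 Cr − YTD 288,265.00 Cr = 3,520.00 Cr subject; 5% × 3,520.00 Cr = 176.00 Cr
Retirement Security Contribution: 6.2% × 8,645.00 Cr = 535.99 Cr
Total: 1,481.17 Cr + 176.00 Cr + 535.99 Cr = 2,193.16 Cr

2,193.16 Cr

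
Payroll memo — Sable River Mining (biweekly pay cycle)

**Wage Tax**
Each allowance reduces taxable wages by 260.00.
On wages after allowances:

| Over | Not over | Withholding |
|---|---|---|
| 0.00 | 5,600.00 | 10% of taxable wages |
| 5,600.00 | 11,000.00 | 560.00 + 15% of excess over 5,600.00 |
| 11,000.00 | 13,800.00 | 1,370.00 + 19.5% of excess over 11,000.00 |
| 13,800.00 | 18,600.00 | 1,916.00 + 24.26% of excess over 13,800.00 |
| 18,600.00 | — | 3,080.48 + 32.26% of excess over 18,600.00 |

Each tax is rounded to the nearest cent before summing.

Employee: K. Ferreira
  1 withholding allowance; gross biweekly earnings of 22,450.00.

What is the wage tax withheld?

Wage Tax: taxable = 22,450.00 − 1×260.00 = 22,190.00
  3,080.48 + 32.26% × (22,190.00 − 18,600.00) = 3,080.48 + 32.26% × 3,590.00 = 4,238.61

4,238.61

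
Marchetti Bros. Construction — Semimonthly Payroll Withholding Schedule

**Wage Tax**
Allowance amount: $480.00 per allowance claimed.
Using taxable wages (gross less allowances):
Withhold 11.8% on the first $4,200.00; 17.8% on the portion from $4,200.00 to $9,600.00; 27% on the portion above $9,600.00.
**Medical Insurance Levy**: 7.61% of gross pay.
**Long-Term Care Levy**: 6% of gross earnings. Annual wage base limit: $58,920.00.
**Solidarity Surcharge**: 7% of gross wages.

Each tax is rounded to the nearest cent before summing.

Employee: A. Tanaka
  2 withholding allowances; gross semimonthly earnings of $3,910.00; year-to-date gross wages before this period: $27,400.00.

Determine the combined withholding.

$1,153.95

Wage Tax: taxable = $3,910.00 − 2×$480.00 = $2,950.00
  11.8% × $2,950.00 = $348.10
Medical Insurance Levy: 7.61% × $3,910.00 = $297.55
Long-Term Care Levy: 6% × $3,910.00 = $234.60
Solidarity Surcharge: 7% × $3,910.00 = $273.70
Total: $348.10 + $297.55 + $234.60 + $273.70 = $1,153.95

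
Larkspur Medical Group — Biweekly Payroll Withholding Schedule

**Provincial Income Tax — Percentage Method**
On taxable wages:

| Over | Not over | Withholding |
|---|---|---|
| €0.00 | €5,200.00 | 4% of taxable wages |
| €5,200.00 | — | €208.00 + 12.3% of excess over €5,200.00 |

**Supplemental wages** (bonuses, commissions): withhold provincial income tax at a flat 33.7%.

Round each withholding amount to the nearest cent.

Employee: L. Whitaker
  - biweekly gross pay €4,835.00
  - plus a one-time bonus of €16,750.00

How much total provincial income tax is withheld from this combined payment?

Provincial Income Tax: taxable = €4,835.00
  4% × €4,835.00 = €193.40
Supplemental (33.7% flat on bonus): 33.7% × €16,750.00 = €5,644.75
Total provincial income tax: €193.40 + €5,644.75 = €5,838.15

€5,838.15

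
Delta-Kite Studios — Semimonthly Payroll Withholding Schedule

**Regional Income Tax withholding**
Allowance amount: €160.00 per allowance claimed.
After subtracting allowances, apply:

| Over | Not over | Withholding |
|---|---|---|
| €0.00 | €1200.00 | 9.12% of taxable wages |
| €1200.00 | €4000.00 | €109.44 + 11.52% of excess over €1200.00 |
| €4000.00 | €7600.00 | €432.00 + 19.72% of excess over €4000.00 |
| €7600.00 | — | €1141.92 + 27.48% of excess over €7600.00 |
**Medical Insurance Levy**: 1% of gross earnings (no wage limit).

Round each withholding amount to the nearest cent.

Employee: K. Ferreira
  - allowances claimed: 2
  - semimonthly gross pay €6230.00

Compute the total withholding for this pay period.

€870.95

Regional Income Tax: taxable = €6230.00 − 2×€160.00 = €5910.00
  €432.00 + 19.72% × (€5910.00 − €4000.00) = €432.00 + 19.72% × €1910.00 = €808.65
Medical Insurance Levy: 1% × €6230.00 = €62.30
Total: €808.65 + €62.30 = €870.95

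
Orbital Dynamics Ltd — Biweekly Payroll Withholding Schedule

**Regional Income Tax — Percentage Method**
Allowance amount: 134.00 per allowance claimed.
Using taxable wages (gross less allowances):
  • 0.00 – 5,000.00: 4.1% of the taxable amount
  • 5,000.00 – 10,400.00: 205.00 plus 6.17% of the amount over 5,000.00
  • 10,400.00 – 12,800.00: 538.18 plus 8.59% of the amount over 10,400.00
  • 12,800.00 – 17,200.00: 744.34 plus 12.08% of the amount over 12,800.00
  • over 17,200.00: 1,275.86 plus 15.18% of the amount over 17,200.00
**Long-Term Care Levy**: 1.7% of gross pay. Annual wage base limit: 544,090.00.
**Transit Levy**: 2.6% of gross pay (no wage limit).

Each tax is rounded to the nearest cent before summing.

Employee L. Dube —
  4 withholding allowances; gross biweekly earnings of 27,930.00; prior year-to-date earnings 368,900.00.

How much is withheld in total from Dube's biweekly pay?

Regional Income Tax: taxable = 27,930.00 − 4×134.00 = 27,394.00
  1,275.86 + 15.18% × (27,394.00 − 17,200.00) = 1,275.86 + 15.18% × 10,194.00 = 2,823.31
Long-Term Care Levy: 1.7% × 27,930.00 = 474.81
Transit Levy: 2.6% × 27,930.00 = 726.18
Total: 2,823.31 + 474.81 + 726.18 = 4,024.30

4,024.30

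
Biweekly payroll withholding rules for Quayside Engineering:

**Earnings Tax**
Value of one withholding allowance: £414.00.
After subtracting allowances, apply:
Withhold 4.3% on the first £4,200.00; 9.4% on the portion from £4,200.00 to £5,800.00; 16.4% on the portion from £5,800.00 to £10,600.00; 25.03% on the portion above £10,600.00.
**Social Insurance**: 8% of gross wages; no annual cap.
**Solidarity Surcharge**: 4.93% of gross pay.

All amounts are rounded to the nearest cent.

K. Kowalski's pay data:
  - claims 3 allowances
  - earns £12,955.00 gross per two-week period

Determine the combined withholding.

Earnings Tax: taxable = £12,955.00 − 3×£414.00 = £11,713.00
  £1,118.20 + 25.03% × (£11,713.00 − £10,600.00) = £1,118.20 + 25.03% × £1,113.00 = £1,396.78
Social Insurance: 8% × £12,955.00 = £1,036.40
Solidarity Surcharge: 4.93% × £12,955.00 = £638.68
Total: £1,396.78 + £1,036.40 + £638.68 = £3,071.86

£3,071.86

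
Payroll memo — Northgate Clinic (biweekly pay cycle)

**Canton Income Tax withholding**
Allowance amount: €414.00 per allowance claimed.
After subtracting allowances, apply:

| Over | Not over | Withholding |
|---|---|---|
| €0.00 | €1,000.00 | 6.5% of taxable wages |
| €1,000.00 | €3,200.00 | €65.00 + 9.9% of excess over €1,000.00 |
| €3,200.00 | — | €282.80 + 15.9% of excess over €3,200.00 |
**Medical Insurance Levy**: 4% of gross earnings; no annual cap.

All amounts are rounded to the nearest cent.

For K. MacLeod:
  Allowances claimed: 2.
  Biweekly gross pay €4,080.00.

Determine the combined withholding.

€454.27

Canton Income Tax: taxable = €4,080.00 − 2×€414.00 = €3,252.00
  €282.80 + 15.9% × (€3,252.00 − €3,200.00) = €282.80 + 15.9% × €52.00 = €291.07
Medical Insurance Levy: 4% × €4,080.00 = €163.20
Total: €291.07 + €163.20 = €454.27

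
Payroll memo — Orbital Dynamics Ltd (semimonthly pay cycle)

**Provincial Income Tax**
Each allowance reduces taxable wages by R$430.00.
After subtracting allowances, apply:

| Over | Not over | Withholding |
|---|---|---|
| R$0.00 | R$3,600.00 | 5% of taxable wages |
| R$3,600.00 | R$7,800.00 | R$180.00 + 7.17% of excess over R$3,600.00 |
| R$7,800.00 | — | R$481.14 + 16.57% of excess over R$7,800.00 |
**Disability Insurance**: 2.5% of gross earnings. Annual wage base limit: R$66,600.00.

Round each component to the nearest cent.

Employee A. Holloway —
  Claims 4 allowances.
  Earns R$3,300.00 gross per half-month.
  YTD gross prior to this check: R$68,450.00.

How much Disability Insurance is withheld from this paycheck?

Disability Insurance: YTD R$68,450.00 ≥ cap R$66,600.00 → R$0.00

R$0.00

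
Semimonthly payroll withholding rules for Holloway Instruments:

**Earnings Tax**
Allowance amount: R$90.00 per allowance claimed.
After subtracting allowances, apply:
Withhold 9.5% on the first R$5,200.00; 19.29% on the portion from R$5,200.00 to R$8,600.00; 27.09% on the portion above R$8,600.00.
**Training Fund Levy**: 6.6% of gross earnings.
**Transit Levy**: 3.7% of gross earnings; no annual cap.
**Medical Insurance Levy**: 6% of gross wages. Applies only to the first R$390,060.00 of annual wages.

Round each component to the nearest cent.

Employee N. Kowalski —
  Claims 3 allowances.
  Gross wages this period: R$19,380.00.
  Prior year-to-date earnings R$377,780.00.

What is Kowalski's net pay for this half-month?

Earnings Tax: taxable = R$19,380.00 − 3×R$90.00 = R$19,110.00
  R$1,149.86 + 27.09% × (R$19,110.00 − R$8,600.00) = R$1,149.86 + 27.09% × R$10,510.00 = R$3,997.02
Training Fund Levy: 6.6% × R$19,380.00 = R$1,279.08
Transit Levy: 3.7% × R$19,380.00 = R$717.06
Medical Insurance Levy: cap R$390,060.00 − YTD R$377,780.00 = R$12,280.00 subject; 6% × R$12,280.00 = R$736.80
Total withheld: R$3,997.02 + R$1,279.08 + R$717.06 + R$736.80 = R$6,729.96
Net pay: R$19,380.00 − R$6,729.96 = R$12,650.04

R$12,650.04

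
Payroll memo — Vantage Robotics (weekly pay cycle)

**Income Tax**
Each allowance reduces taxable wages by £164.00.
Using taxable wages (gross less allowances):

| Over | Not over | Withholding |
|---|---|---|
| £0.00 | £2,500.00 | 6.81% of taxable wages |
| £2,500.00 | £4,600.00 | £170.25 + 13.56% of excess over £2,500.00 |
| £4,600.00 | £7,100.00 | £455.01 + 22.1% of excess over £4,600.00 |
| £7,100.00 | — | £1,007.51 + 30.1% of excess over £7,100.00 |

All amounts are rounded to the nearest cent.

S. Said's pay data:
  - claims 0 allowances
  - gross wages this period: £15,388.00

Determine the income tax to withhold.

Income Tax: taxable = £15,388.00
  £1,007.51 + 30.1% × (£15,388.00 − £7,100.00) = £1,007.51 + 30.1% × £8,288.00 = £3,502.20

£3,502.20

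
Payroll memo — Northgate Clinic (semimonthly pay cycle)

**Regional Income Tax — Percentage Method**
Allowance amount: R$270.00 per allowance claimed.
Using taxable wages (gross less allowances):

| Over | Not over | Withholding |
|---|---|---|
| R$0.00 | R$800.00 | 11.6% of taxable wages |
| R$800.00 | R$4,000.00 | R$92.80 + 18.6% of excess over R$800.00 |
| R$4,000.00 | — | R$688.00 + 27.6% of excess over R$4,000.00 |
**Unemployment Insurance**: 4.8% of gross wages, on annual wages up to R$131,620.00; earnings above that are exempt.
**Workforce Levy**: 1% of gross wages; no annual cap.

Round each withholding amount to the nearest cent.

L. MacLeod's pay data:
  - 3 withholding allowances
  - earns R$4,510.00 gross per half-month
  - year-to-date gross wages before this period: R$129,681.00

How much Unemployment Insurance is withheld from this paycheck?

Unemployment Insurance: cap R$131,620.00 − YTD R$129,681.00 = R$1,939.00 subject; 4.8% × R$1,939.00 = R$93.07

R$93.07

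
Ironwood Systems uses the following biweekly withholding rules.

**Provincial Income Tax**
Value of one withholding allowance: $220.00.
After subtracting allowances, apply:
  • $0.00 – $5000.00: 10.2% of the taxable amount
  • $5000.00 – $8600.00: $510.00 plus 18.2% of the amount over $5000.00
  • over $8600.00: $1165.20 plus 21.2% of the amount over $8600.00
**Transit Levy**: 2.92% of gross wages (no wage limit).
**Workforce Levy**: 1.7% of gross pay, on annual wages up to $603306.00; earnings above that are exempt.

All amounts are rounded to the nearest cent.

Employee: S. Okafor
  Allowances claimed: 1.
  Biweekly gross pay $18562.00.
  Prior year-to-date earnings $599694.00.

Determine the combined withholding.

$3833.91

Provincial Income Tax: taxable = $18562.00 − 1×$220.00 = $18342.00
  $1165.20 + 21.2% × ($18342.00 − $8600.00) = $1165.20 + 21.2% × $9742.00 = $3230.50
Transit Levy: 2.92% × $18562.00 = $542.01
Workforce Levy: cap $603306.00 − YTD $599694.00 = $3612.00 subject; 1.7% × $3612.00 = $61.40
Total: $3230.50 + $542.01 + $61.40 = $3833.91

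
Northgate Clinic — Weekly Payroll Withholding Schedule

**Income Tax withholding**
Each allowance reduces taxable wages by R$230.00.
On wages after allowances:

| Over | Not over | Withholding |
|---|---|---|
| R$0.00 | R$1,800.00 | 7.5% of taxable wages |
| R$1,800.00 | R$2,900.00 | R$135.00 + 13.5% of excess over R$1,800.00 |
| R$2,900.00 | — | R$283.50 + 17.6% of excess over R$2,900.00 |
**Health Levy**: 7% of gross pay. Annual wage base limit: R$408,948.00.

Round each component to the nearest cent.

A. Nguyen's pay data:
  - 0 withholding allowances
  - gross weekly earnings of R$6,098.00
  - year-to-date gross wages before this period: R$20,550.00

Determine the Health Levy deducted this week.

Health Levy: 7% × R$6,098.00 = R$426.86

R$426.86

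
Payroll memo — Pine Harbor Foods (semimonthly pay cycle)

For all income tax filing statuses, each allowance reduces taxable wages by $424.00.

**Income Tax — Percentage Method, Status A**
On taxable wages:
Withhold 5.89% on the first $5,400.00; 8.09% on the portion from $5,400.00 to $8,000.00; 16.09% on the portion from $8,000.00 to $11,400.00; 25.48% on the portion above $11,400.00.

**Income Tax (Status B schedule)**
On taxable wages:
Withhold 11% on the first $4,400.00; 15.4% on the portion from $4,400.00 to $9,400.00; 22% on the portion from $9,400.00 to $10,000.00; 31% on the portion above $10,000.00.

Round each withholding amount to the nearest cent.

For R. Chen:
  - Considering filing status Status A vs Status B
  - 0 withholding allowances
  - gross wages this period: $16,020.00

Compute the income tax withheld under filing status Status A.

$2,252.64

Income Tax (Status A): taxable = $16,020.00
  $1,075.46 + 25.48% × ($16,020.00 − $11,400.00) = $1,075.46 + 25.48% × $4,620.00 = $2,252.64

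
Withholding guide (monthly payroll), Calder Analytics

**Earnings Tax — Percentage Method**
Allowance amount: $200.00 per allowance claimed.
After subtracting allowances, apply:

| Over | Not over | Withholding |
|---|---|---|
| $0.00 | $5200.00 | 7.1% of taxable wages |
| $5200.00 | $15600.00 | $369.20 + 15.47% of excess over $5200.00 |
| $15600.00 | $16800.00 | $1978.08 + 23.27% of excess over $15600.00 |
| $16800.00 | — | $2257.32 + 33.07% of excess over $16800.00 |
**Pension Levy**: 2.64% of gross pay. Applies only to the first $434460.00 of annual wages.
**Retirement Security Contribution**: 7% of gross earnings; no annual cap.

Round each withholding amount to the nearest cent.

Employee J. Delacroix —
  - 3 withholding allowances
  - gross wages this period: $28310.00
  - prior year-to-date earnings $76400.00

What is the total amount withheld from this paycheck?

Earnings Tax: taxable = $28310.00 − 3×$200.00 = $27710.00
  $2257.32 + 33.07% × ($27710.00 − $16800.00) = $2257.32 + 33.07% × $10910.00 = $5865.26
Pension Levy: 2.64% × $28310.00 = $747.38
Retirement Security Contribution: 7% × $28310.00 = $1981.70
Total: $5865.26 + $747.38 + $1981.70 = $8594.34

$8594.34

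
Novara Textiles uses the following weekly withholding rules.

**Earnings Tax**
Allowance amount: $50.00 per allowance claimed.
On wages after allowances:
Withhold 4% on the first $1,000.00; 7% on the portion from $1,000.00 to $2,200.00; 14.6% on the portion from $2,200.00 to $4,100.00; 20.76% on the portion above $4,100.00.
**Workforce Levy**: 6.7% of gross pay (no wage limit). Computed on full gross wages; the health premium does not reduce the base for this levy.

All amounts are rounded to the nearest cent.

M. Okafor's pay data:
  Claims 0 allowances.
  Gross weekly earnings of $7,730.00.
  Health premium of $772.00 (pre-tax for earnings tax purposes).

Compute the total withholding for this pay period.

$1,512.63

Earnings Tax: taxable = $7,730.00 − $772.00 = $6,958.00
  $401.40 + 20.76% × ($6,958.00 − $4,100.00) = $401.40 + 20.76% × $2,858.00 = $994.72
Workforce Levy: 6.7% × $7,730.00 = $517.91
Total: $994.72 + $517.91 = $1,512.63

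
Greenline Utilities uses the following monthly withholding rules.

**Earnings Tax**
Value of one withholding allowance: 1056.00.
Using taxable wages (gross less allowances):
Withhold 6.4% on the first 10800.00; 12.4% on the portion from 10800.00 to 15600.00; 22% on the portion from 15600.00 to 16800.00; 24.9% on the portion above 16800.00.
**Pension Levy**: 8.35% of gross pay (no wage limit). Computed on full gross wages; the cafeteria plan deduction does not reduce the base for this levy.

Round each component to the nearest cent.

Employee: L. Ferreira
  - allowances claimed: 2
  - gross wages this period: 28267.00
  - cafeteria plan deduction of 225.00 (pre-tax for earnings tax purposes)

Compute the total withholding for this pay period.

6184.06

Earnings Tax: taxable = 28267.00 − 225.00 − 2×1056.00 = 25930.00
  1550.40 + 24.9% × (25930.00 − 16800.00) = 1550.40 + 24.9% × 9130.00 = 3823.77
Pension Levy: 8.35% × 28267.00 = 2360.29
Total: 3823.77 + 2360.29 = 6184.06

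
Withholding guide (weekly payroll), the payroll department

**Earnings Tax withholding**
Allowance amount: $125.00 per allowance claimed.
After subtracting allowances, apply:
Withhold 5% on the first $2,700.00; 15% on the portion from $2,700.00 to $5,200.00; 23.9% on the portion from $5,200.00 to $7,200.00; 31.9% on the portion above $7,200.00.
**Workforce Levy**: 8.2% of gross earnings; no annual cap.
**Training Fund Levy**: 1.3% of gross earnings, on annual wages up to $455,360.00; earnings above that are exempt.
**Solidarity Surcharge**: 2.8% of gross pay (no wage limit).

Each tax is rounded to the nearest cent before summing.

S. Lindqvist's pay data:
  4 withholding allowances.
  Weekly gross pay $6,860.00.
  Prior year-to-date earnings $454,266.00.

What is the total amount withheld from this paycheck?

$1,556.06

Earnings Tax: taxable = $6,860.00 − 4×$125.00 = $6,360.00
  $510.00 + 23.9% × ($6,360.00 − $5,200.00) = $510.00 + 23.9% × $1,160.00 = $787.24
Workforce Levy: 8.2% × $6,860.00 = $562.52
Training Fund Levy: cap $455,360.00 − YTD $454,266.00 = $1,094.00 subject; 1.3% × $1,094.00 = $14.22
Solidarity Surcharge: 2.8% × $6,860.00 = $192.08
Total: $787.24 + $562.52 + $14.22 + $192.08 = $1,556.06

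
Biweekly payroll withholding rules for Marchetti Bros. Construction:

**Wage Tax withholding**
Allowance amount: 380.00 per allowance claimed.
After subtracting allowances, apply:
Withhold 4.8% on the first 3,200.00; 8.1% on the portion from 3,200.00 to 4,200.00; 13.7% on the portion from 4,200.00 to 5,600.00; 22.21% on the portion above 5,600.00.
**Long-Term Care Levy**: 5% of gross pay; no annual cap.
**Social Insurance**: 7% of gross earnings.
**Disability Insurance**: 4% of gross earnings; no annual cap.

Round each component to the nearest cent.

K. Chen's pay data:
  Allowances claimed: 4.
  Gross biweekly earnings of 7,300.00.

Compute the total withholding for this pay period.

1,634.38

Wage Tax: taxable = 7,300.00 − 4×380.00 = 5,780.00
  426.40 + 22.21% × (5,780.00 − 5,600.00) = 426.40 + 22.21% × 180.00 = 466.38
Long-Term Care Levy: 5% × 7,300.00 = 365.00
Social Insurance: 7% × 7,300.00 = 511.00
Disability Insurance: 4% × 7,300.00 = 292.00
Total: 466.38 + 365.00 + 511.00 + 292.00 = 1,634.38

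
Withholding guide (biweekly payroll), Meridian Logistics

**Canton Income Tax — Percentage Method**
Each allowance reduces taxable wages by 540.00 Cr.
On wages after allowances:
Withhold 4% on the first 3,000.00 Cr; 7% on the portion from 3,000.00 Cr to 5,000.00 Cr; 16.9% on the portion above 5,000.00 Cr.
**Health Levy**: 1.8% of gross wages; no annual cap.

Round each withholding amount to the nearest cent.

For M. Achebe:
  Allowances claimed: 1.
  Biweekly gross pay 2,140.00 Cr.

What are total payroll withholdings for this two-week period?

Canton Income Tax: taxable = 2,140.00 Cr − 1×540.00 Cr = 1,600.00 Cr
  4% × 1,600.00 Cr = 64.00 Cr
Health Levy: 1.8% × 2,140.00 Cr = 38.52 Cr
Total: 64.00 Cr + 38.52 Cr = 102.52 Cr

102.52 Cr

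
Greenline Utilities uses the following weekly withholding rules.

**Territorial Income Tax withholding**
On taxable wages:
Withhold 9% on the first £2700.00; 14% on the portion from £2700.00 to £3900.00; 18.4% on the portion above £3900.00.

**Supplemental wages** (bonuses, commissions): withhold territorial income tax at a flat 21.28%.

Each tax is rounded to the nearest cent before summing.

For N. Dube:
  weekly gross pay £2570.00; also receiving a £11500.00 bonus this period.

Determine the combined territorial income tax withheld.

Territorial Income Tax: taxable = £2570.00
  9% × £2570.00 = £231.30
Supplemental (21.28% flat on bonus): 21.28% × £11500.00 = £2447.20
Total territorial income tax: £231.30 + £2447.20 = £2678.50

£2678.50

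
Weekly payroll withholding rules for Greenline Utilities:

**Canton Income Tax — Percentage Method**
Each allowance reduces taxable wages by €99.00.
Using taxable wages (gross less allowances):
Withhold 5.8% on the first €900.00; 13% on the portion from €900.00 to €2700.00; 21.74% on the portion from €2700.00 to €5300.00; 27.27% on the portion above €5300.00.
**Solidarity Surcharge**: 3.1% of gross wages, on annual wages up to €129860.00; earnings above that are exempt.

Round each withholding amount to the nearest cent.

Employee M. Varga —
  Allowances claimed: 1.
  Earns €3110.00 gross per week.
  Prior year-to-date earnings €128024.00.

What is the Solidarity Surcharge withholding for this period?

€56.92

Solidarity Surcharge: cap €129860.00 − YTD €128024.00 = €1836.00 subject; 3.1% × €1836.00 = €56.92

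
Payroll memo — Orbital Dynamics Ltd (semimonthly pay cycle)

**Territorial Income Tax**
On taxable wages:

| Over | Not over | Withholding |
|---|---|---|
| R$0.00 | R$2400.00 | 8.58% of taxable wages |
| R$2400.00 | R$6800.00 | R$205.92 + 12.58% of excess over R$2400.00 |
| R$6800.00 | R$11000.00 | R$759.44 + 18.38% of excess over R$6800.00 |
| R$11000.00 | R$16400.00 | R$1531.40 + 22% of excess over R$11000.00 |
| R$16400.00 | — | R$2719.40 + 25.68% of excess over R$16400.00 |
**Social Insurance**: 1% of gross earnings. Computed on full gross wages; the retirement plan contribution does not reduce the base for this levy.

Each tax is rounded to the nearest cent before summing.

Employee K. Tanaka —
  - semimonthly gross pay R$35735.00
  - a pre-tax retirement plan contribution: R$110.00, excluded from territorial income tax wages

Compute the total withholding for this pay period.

Territorial Income Tax: taxable = R$35735.00 − R$110.00 = R$35625.00
  R$2719.40 + 25.68% × (R$35625.00 − R$16400.00) = R$2719.40 + 25.68% × R$19225.00 = R$7656.38
Social Insurance: 1% × R$35735.00 = R$357.35
Total: R$7656.38 + R$357.35 = R$8013.73

R$8013.73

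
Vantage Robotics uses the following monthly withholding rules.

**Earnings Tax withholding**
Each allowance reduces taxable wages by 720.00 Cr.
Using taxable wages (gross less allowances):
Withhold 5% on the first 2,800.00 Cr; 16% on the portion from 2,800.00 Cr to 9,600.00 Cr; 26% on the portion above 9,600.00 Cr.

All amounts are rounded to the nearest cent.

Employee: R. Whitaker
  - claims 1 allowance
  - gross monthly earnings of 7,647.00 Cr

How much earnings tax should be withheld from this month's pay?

800.32 Cr

Earnings Tax: taxable = 7,647.00 Cr − 1×720.00 Cr = 6,927.00 Cr
  140.00 Cr + 16% × (6,927.00 Cr − 2,800.00 Cr) = 140.00 Cr + 16% × 4,127.00 Cr = 800.32 Cr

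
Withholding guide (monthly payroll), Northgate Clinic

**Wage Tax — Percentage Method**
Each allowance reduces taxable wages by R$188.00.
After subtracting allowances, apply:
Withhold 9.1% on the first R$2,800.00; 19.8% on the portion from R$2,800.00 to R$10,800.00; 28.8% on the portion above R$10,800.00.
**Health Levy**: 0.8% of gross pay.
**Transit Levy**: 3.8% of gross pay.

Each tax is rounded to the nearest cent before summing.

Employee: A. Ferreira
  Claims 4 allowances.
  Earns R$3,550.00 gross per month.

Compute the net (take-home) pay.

Wage Tax: taxable = R$3,550.00 − 4×R$188.00 = R$2,798.00
  9.1% × R$2,798.00 = R$254.62
Health Levy: 0.8% × R$3,550.00 = R$28.40
Transit Levy: 3.8% × R$3,550.00 = R$134.90
Total withheld: R$254.62 + R$28.40 + R$134.90 = R$417.92
Net pay: R$3,550.00 − R$417.92 = R$3,132.08

R$3,132.08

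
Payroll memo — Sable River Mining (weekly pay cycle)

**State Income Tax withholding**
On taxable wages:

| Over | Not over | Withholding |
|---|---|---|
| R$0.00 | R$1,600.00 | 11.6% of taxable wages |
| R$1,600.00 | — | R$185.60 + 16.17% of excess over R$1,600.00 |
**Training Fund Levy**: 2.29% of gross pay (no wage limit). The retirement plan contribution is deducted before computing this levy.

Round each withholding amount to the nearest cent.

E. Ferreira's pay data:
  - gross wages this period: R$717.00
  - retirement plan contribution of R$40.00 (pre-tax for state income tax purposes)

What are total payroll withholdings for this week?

R$94.03

State Income Tax: taxable = R$717.00 − R$40.00 = R$677.00
  11.6% × R$677.00 = R$78.53
Training Fund Levy: 2.29% × R$677.00 = R$15.50
Total: R$78.53 + R$15.50 = R$94.03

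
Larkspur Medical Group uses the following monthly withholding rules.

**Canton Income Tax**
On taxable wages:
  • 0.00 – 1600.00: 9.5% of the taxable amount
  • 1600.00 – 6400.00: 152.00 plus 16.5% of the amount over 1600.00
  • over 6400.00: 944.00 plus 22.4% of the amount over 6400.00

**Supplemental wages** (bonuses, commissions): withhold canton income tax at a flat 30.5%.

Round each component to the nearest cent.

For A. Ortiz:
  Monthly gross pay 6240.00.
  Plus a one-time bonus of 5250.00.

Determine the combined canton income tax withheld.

2518.85

Canton Income Tax: taxable = 6240.00
  152.00 + 16.5% × (6240.00 − 1600.00) = 152.00 + 16.5% × 4640.00 = 917.60
Supplemental (30.5% flat on bonus): 30.5% × 5250.00 = 1601.25
Total canton income tax: 917.60 + 1601.25 = 2518.85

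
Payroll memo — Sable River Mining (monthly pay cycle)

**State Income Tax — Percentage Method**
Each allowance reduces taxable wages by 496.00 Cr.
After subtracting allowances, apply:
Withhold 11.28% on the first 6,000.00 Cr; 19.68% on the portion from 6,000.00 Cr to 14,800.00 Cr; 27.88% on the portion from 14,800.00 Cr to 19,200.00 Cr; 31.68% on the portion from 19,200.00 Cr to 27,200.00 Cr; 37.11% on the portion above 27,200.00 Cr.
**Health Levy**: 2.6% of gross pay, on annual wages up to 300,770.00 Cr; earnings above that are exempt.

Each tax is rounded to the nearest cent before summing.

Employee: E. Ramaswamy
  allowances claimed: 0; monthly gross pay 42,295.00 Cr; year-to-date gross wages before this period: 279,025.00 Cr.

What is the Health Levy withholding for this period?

Health Levy: cap 300,770.00 Cr − YTD 279,025.00 Cr = 21,745.00 Cr subject; 2.6% × 21,745.00 Cr = 565.37 Cr

565.37 Cr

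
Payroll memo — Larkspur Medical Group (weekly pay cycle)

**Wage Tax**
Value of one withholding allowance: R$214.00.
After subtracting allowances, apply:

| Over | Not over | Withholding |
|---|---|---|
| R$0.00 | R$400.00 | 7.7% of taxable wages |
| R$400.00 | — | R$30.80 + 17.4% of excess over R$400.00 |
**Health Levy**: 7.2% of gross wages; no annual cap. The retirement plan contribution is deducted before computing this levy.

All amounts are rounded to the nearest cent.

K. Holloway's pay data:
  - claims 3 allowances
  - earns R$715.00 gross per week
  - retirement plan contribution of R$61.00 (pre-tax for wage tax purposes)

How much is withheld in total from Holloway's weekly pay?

Wage Tax: taxable = R$715.00 − R$61.00 − 3×R$214.00 = R$12.00
  7.7% × R$12.00 = R$0.92
Health Levy: 7.2% × R$654.00 = R$47.09
Total: R$0.92 + R$47.09 = R$48.01

R$48.01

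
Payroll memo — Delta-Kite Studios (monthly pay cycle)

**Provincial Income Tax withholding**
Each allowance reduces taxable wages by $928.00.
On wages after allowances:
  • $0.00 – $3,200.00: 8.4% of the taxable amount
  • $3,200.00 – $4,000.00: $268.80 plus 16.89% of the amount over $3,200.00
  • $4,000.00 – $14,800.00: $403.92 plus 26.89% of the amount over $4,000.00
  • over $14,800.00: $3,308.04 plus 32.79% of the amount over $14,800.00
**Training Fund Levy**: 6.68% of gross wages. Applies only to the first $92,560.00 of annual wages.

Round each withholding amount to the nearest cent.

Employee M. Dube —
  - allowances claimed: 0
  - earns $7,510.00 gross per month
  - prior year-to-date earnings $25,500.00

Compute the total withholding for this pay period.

$1,849.43

Provincial Income Tax: taxable = $7,510.00
  $403.92 + 26.89% × ($7,510.00 − $4,000.00) = $403.92 + 26.89% × $3,510.00 = $1,347.76
Training Fund Levy: 6.68% × $7,510.00 = $501.67
Total: $1,347.76 + $501.67 = $1,849.43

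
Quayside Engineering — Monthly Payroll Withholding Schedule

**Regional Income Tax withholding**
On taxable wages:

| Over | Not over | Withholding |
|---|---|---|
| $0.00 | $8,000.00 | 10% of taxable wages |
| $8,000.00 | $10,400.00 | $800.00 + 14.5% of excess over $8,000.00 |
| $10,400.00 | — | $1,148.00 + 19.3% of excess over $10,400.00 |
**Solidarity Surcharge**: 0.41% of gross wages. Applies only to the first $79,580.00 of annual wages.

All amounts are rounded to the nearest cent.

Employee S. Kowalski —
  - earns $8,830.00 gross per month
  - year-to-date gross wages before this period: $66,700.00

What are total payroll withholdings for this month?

$956.55

Regional Income Tax: taxable = $8,830.00
  $800.00 + 14.5% × ($8,830.00 − $8,000.00) = $800.00 + 14.5% × $830.00 = $920.35
Solidarity Surcharge: 0.41% × $8,830.00 = $36.20
Total: $920.35 + $36.20 = $956.55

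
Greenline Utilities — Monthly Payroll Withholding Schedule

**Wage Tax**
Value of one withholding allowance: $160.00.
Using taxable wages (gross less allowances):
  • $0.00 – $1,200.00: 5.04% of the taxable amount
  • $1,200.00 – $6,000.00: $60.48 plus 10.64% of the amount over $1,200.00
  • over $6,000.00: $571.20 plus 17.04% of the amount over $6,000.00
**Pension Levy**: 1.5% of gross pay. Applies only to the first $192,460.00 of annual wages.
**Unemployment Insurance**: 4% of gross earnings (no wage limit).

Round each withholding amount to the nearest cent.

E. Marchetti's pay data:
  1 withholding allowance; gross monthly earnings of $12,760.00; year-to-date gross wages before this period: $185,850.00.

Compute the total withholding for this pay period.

Wage Tax: taxable = $12,760.00 − 1×$160.00 = $12,600.00
  $571.20 + 17.04% × ($12,600.00 − $6,000.00) = $571.20 + 17.04% × $6,600.00 = $1,695.84
Pension Levy: cap $192,460.00 − YTD $185,850.00 = $6,610.00 subject; 1.5% × $6,610.00 = $99.15
Unemployment Insurance: 4% × $12,760.00 = $510.40
Total: $1,695.84 + $99.15 + $510.40 = $2,305.39

$2,305.39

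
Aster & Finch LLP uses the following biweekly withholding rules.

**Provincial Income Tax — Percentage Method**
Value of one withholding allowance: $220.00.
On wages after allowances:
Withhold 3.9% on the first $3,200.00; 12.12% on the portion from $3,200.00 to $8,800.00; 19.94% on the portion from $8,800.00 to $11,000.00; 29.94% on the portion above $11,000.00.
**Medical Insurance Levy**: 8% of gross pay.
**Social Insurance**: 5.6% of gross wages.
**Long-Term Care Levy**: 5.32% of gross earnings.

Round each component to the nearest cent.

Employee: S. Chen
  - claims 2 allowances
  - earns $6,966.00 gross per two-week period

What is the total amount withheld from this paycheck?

$1,845.88

Provincial Income Tax: taxable = $6,966.00 − 2×$220.00 = $6,526.00
  $124.80 + 12.12% × ($6,526.00 − $3,200.00) = $124.80 + 12.12% × $3,326.00 = $527.91
Medical Insurance Levy: 8% × $6,966.00 = $557.28
Social Insurance: 5.6% × $6,966.00 = $390.10
Long-Term Care Levy: 5.32% × $6,966.00 = $370.59
Total: $527.91 + $557.28 + $390.10 + $370.59 = $1,845.88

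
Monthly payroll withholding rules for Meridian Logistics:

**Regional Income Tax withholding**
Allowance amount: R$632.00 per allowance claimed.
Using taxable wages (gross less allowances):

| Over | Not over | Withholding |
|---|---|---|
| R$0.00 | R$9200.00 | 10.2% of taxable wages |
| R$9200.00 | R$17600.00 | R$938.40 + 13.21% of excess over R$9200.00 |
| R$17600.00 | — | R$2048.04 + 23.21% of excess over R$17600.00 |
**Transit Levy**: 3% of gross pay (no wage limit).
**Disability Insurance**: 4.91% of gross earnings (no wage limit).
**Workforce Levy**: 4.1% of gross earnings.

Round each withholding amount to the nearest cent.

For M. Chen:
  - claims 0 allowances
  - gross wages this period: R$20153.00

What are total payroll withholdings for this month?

R$5060.96

Regional Income Tax: taxable = R$20153.00
  R$2048.04 + 23.21% × (R$20153.00 − R$17600.00) = R$2048.04 + 23.21% × R$2553.00 = R$2640.59
Transit Levy: 3% × R$20153.00 = R$604.59
Disability Insurance: 4.91% × R$20153.00 = R$989.51
Workforce Levy: 4.1% × R$20153.00 = R$826.27
Total: R$2640.59 + R$604.59 + R$989.51 + R$826.27 = R$5060.96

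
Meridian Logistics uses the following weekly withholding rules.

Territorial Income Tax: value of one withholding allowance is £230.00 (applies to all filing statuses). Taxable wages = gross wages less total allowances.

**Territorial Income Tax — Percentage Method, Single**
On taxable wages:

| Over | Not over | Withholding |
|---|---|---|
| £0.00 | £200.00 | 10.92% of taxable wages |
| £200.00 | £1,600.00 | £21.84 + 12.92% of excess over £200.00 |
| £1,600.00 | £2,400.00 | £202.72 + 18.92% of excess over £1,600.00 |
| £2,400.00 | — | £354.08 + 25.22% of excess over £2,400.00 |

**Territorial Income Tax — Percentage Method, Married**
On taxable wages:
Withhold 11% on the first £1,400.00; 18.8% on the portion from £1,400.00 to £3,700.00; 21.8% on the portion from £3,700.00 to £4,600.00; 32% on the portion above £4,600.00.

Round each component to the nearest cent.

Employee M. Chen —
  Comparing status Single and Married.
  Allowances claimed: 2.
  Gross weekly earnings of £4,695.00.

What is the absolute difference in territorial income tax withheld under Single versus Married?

£113.84

Territorial Income Tax (Single): taxable = £4,695.00 − 2×£230.00 = £4,235.00
  £354.08 + 25.22% × (£4,235.00 − £2,400.00) = £354.08 + 25.22% × £1,835.00 = £816.87
Territorial Income Tax (Married): taxable = £4,695.00 − 2×£230.00 = £4,235.00
  £586.40 + 21.8% × (£4,235.00 − £3,700.00) = £586.40 + 21.8% × £535.00 = £703.03
Difference: |£816.87 − £703.03| = £113.84 (higher under Single)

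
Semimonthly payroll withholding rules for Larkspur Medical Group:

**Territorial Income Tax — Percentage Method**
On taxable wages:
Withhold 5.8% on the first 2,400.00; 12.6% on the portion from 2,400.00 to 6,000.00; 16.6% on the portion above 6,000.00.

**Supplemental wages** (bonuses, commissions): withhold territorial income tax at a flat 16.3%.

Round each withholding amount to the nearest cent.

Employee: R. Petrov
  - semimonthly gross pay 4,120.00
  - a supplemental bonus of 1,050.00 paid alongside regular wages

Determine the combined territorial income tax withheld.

Territorial Income Tax: taxable = 4,120.00
  139.20 + 12.6% × (4,120.00 − 2,400.00) = 139.20 + 12.6% × 1,720.00 = 355.92
Supplemental (16.3% flat on bonus): 16.3% × 1,050.00 = 171.15
Total territorial income tax: 355.92 + 171.15 = 527.07

527.07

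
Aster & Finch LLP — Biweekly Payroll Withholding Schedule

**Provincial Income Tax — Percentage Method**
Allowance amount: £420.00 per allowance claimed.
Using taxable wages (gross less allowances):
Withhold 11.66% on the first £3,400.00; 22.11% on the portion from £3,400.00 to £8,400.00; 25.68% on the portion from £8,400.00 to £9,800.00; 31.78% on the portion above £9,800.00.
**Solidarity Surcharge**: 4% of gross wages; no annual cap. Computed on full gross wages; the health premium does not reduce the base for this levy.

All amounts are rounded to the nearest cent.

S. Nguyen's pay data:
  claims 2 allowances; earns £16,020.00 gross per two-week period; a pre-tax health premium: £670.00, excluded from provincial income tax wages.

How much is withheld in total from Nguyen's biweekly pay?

Provincial Income Tax: taxable = £16,020.00 − £670.00 − 2×£420.00 = £14,510.00
  £1,861.46 + 31.78% × (£14,510.00 − £9,800.00) = £1,861.46 + 31.78% × £4,710.00 = £3,358.30
Solidarity Surcharge: 4% × £16,020.00 = £640.80
Total: £3,358.30 + £640.80 = £3,999.10

£3,999.10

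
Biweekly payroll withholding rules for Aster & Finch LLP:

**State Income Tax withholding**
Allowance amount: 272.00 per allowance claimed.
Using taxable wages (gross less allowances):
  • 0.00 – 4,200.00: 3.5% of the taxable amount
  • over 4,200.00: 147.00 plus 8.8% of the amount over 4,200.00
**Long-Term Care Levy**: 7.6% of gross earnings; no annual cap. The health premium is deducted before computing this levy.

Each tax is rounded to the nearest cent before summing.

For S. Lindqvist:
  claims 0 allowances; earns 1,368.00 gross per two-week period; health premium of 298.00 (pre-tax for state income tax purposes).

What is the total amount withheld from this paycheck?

State Income Tax: taxable = 1,368.00 − 298.00 = 1,070.00
  3.5% × 1,070.00 = 37.45
Long-Term Care Levy: 7.6% × 1,070.00 = 81.32
Total: 37.45 + 81.32 = 118.77

118.77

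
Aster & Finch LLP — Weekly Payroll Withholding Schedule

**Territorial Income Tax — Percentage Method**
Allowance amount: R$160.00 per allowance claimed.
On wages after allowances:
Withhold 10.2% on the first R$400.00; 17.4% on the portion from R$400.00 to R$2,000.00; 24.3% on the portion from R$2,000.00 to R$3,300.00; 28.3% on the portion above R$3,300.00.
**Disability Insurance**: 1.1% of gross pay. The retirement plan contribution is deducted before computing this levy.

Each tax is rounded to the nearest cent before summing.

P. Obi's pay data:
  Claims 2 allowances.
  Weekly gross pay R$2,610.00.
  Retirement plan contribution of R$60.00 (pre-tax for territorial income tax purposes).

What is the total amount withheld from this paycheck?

Territorial Income Tax: taxable = R$2,610.00 − R$60.00 − 2×R$160.00 = R$2,230.00
  R$319.20 + 24.3% × (R$2,230.00 − R$2,000.00) = R$319.20 + 24.3% × R$230.00 = R$375.09
Disability Insurance: 1.1% × R$2,550.00 = R$28.05
Total: R$375.09 + R$28.05 = R$403.14

R$403.14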